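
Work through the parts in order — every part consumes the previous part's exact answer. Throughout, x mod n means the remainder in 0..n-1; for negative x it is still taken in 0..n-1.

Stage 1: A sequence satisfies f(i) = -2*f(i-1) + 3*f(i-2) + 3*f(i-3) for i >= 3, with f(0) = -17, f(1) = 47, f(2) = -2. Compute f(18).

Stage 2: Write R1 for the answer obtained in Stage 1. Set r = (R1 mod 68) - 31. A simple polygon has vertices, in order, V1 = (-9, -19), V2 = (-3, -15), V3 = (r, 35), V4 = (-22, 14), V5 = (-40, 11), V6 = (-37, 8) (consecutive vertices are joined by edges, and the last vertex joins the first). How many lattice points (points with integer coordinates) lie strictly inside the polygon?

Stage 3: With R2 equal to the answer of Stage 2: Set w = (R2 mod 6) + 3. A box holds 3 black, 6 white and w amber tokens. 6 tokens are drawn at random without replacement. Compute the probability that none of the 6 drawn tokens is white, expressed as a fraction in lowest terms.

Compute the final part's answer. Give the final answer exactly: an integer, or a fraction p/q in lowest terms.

12/715

Stage 1: f(3) = -2*(-2) + 3*(47) + 3*(-17) = 94; iterating: f(3)=94, f(4)=-53, f(5)=382, f(6)=-641, f(7)=2269, f(8)=-5315, f(9)=15514, f(10)=-40166, f(11)=110929, f(12)=-295814, f(13)=803917, f(14)=-2162489, f(15)=5849287, f(16)=-15774290, f(17)=42608974, f(18)=-114992957; answer -114992957
Stage 2: R1 = -114992957; r = -24; cross terms: (-9*-15 - -3*-19)=78, (-3*35 - -24*-15)=-465, (-24*14 - -22*35)=434, (-22*11 - -40*14)=318, (-40*8 - -37*11)=87, (-37*-19 - -9*8)=775; twice the area = |1227| = 1227; area = 1227/2; boundary points = 2 + 1 + 1 + 3 + 3 + 1 = 11; strictly interior points = area - boundary/2 + 1 = 609; answer 609
Stage 3: R2 = 609; w = 6; total draws C(15,6) = 5005; favorable C(9,6) = 84; P = 12/715; answer 12/715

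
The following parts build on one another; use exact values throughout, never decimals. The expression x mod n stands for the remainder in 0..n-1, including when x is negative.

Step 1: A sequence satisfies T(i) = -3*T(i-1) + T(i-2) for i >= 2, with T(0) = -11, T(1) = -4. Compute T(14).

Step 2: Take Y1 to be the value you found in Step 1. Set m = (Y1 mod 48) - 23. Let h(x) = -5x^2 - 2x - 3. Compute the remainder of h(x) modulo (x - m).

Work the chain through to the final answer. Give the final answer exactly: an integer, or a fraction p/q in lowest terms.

-27

Step 1: T(2) = -3*(-4) + 1*(-11) = 1; iterating: T(2)=1, T(3)=-7, T(4)=22, T(5)=-73, T(6)=241, T(7)=-796, T(8)=2629, T(9)=-8683, T(10)=28678, T(11)=-94717, T(12)=312829, T(13)=-1033204, T(14)=3412441; answer 3412441
Step 2: Y1 = 3412441; m = 2; remainder = value at the root: -5*(2)^2 - 2*(2)^1 - 3 = (-20) + (-4) + (-3) = -27; answer -27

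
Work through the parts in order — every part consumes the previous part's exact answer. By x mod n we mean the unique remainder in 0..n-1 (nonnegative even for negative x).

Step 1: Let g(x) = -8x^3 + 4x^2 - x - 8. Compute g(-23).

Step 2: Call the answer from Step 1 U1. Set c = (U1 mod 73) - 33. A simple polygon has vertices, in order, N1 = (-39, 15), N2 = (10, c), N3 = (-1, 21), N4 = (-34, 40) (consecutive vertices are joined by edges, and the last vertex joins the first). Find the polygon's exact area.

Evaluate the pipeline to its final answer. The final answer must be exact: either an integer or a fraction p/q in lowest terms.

740

Step 1: -8*(-23)^3 + 4*(-23)^2 - 1*(-23)^1 - 8 = (97336) + (2116) + (23) + (-8) = 99467; answer 99467
Step 2: U1 = 99467; c = 8; cross terms: (-39*8 - 10*15)=-462, (10*21 - -1*8)=218, (-1*40 - -34*21)=674, (-34*15 - -39*40)=1050; twice the area = |1480| = 1480; area = 740; answer 740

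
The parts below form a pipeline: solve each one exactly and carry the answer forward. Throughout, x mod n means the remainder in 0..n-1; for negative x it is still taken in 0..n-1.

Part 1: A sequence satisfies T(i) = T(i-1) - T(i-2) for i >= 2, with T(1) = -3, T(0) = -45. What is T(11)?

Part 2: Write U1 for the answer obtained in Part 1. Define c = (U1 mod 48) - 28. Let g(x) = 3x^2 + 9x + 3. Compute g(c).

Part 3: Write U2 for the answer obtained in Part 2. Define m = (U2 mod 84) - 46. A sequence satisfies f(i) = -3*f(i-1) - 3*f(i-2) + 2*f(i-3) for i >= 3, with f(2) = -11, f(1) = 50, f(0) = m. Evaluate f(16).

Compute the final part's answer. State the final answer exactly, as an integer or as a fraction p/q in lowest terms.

Part 1: T(2) = 1*(-3) - 1*(-45) = 42; iterating: T(2)=42, T(3)=45, T(4)=3, T(5)=-42, T(6)=-45, T(7)=-3, T(8)=42, T(9)=45, T(10)=3, T(11)=-42; answer -42
Part 2: U1 = -42; c = -22; 3*(-22)^2 + 9*(-22)^1 + 3 = (1452) + (-198) + (3) = 1257; answer 1257
Part 3: U2 = 1257; m = 35; f(3) = -3*(-11) - 3*(50) + 2*(35) = -47; iterating: f(3)=-47, f(4)=274, f(5)=-703, f(6)=1193, f(7)=-922, f(8)=-2219, f(9)=11809, f(10)=-30614, f(11)=51977, f(12)=-40471, f(13)=-95746, f(14)=512605, f(15)=-1331519, f(16)=2265250; answer 2265250

2265250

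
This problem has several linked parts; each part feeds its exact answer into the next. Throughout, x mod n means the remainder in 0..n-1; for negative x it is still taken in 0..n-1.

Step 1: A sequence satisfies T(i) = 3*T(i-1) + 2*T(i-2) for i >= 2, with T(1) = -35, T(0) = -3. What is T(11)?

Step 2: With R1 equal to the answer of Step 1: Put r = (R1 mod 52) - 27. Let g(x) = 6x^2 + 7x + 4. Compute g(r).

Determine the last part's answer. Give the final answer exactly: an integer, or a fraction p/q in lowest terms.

Step 1: T(2) = 3*(-35) + 2*(-3) = -111; iterating: T(2)=-111, T(3)=-403, T(4)=-1431, T(5)=-5099, T(6)=-18159, T(7)=-64675, T(8)=-230343, T(9)=-820379, T(10)=-2921823, T(11)=-10406227; answer -10406227
Step 2: R1 = -10406227; r = -14; 6*(-14)^2 + 7*(-14)^1 + 4 = (1176) + (-98) + (4) = 1082; answer 1082

1082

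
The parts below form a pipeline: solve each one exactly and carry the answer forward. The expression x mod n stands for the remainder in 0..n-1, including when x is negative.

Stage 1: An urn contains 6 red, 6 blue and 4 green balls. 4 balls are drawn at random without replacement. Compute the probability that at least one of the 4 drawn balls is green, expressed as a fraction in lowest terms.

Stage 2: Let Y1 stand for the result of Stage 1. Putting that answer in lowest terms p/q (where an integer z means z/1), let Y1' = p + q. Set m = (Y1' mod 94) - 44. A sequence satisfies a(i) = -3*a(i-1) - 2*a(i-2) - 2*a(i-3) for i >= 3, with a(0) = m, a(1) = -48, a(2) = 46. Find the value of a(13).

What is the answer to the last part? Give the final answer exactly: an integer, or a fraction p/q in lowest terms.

-1111332

Stage 1: total draws C(16,4) = 1820; complement C(12,4) = 495; favorable 1820 - 495 = 1325; P = 265/364; answer 265/364
Stage 2: Y1 = 265/364; threaded value p + q = 629; m = 21; a(3) = -3*(46) - 2*(-48) - 2*(21) = -84; iterating: a(3)=-84, a(4)=256, a(5)=-692, a(6)=1732, a(7)=-4324, a(8)=10892, a(9)=-27492, a(10)=69340, a(11)=-174820, a(12)=440764, a(13)=-1111332; answer -1111332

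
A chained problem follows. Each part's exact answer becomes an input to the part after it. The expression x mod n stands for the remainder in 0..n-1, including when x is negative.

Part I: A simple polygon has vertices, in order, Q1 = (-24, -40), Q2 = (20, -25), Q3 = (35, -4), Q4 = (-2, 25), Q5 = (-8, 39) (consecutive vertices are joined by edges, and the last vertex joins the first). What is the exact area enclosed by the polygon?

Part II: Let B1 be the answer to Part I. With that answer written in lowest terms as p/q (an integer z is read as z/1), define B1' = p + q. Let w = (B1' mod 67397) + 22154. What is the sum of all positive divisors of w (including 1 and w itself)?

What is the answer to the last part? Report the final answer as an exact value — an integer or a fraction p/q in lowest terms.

43736

Part I: cross terms: (-24*-25 - 20*-40)=1400, (20*-4 - 35*-25)=795, (35*25 - -2*-4)=867, (-2*39 - -8*25)=122, (-8*-40 - -24*39)=1256; twice the area = |4440| = 4440; area = 2220; answer 2220
Part II: B1 = 2220; threaded value p + q = 2221; w = 24375; 24375 = 3 * 5^4 * 13; sigma = (1 + 3) * (1 + 5 + 25 + 125 + 625) * (1 + 13) = 4 * 781 * 14 = 43736; answer 43736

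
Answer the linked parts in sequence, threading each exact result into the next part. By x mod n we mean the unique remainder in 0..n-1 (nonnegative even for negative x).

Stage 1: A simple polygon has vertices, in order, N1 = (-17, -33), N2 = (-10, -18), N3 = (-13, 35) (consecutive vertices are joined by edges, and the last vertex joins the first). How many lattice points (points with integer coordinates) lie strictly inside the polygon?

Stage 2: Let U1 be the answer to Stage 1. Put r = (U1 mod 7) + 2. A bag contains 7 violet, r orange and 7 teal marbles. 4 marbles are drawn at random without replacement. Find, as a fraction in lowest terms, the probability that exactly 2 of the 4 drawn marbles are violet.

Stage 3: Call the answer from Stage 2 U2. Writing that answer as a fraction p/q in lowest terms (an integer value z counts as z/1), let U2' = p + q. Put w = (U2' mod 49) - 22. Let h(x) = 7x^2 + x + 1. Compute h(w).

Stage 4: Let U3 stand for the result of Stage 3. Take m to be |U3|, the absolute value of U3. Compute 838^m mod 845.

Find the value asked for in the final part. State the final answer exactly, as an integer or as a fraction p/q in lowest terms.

827

Stage 1: cross terms: (-17*-18 - -10*-33)=-24, (-10*35 - -13*-18)=-584, (-13*-33 - -17*35)=1024; twice the area = |416| = 416; area = 208; boundary points = 1 + 1 + 4 = 6; strictly interior points = area - boundary/2 + 1 = 206; answer 206
Stage 2: U1 = 206; r = 5; total draws C(19,4) = 3876; favorable C(7,2)*C(12,2) = 1386; P = 231/646; answer 231/646
Stage 3: U2 = 231/646; threaded value p + q = 877; w = 22; 7*(22)^2 + 1*(22)^1 + 1 = (3388) + (22) + (1) = 3411; answer 3411
Stage 4: U3 = 3411; m = 3411; squarings mod 845: 838^1=838, 838^2=49, 838^4=711, 838^8=211, 838^16=581, 838^32=406, 838^64=61, 838^128=341, 838^256=516, 838^512=81, 838^1024=646, 838^2048=731; 838^3411 = 838^1 * 838^2 * 838^16 * 838^64 * 838^256 * 838^1024 * 838^2048 = 827 (mod 845); answer 827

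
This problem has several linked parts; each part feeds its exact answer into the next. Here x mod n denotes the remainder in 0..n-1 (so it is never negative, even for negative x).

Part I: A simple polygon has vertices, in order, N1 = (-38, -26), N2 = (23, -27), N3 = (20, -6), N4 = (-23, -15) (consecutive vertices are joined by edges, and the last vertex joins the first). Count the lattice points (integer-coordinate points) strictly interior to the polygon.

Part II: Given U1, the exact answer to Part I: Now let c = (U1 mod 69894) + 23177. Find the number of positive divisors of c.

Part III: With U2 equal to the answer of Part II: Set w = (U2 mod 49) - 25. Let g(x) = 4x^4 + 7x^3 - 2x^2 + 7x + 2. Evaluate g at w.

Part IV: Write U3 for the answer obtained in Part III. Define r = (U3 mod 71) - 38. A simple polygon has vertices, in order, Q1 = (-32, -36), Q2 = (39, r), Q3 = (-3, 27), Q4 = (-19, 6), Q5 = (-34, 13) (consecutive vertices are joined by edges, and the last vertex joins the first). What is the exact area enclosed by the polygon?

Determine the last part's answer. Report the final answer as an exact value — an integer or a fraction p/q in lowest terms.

Part I: cross terms: (-38*-27 - 23*-26)=1624, (23*-6 - 20*-27)=402, (20*-15 - -23*-6)=-438, (-23*-26 - -38*-15)=28; twice the area = |1616| = 1616; area = 808; boundary points = 1 + 3 + 1 + 1 = 6; strictly interior points = area - boundary/2 + 1 = 806; answer 806
Part II: U1 = 806; c = 23983; 23983 = 29 * 827; number of divisors = (1+1) * (1+1) = 4; answer 4
Part III: U2 = 4; w = -21; 4*(-21)^4 + 7*(-21)^3 - 2*(-21)^2 + 7*(-21)^1 + 2 = (777924) + (-64827) + (-882) + (-147) + (2) = 712070; answer 712070
Part IV: U3 = 712070; r = -27; cross terms: (-32*-27 - 39*-36)=2268, (39*27 - -3*-27)=972, (-3*6 - -19*27)=495, (-19*13 - -34*6)=-43, (-34*-36 - -32*13)=1640; twice the area = |5332| = 5332; area = 2666; answer 2666

2666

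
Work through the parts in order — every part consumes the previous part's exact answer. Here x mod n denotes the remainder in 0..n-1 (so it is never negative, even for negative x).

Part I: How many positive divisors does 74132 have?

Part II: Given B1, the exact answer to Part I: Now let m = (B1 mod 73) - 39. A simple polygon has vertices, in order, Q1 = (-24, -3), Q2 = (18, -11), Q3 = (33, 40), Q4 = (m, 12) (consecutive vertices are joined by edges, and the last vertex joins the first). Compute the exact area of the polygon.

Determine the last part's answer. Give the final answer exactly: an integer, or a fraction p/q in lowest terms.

1623

Part I: 74132 = 2^2 * 43 * 431; number of divisors = (2+1) * (1+1) * (1+1) = 12; answer 12
Part II: B1 = 12; m = -27; cross terms: (-24*-11 - 18*-3)=318, (18*40 - 33*-11)=1083, (33*12 - -27*40)=1476, (-27*-3 - -24*12)=369; twice the area = |3246| = 3246; area = 1623; answer 1623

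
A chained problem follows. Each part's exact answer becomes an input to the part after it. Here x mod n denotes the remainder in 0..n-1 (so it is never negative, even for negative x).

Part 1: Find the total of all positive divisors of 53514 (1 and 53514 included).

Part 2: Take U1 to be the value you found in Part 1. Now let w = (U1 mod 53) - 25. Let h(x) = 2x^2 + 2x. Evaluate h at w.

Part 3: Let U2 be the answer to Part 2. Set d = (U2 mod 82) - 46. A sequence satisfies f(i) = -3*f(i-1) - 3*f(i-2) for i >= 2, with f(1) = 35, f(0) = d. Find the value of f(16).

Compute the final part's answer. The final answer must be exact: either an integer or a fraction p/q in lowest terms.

Part 1: 53514 = 2 * 3^3 * 991; sigma = (1 + 2) * (1 + 3 + 9 + 27) * (1 + 991) = 3 * 40 * 992 = 119040; answer 119040
Part 2: U1 = 119040; w = -23; 2*(-23)^2 + 2*(-23)^1 = (1058) + (-46) = 1012; answer 1012
Part 3: U2 = 1012; d = -18; f(2) = -3*(35) - 3*(-18) = -51; iterating: f(2)=-51, f(3)=48, f(4)=9, f(5)=-171, f(6)=486, f(7)=-945, f(8)=1377, f(9)=-1296, f(10)=-243, f(11)=4617, f(12)=-13122, f(13)=25515, f(14)=-37179, f(15)=34992, f(16)=6561; answer 6561

6561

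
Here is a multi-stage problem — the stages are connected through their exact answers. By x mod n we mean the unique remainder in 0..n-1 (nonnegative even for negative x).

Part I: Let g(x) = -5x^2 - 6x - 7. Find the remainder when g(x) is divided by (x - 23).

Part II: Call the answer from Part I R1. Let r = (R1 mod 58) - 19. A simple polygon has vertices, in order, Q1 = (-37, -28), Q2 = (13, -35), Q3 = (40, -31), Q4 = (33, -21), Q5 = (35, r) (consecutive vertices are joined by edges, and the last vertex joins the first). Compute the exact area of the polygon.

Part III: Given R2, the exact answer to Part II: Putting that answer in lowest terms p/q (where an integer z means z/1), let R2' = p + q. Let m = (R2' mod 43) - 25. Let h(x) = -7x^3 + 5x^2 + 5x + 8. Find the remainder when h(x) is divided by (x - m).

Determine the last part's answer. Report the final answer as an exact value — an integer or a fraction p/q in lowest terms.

Part I: remainder = value at the root: -5*(23)^2 - 6*(23)^1 - 7 = (-2645) + (-138) + (-7) = -2790; answer -2790
Part II: R1 = -2790; r = 33; cross terms: (-37*-35 - 13*-28)=1659, (13*-31 - 40*-35)=997, (40*-21 - 33*-31)=183, (33*33 - 35*-21)=1824, (35*-28 - -37*33)=241; twice the area = |4904| = 4904; area = 2452; answer 2452
Part III: R2 = 2452; threaded value p + q = 2453; m = -23; remainder = value at the root: -7*(-23)^3 + 5*(-23)^2 + 5*(-23)^1 + 8 = (85169) + (2645) + (-115) + (8) = 87707; answer 87707

87707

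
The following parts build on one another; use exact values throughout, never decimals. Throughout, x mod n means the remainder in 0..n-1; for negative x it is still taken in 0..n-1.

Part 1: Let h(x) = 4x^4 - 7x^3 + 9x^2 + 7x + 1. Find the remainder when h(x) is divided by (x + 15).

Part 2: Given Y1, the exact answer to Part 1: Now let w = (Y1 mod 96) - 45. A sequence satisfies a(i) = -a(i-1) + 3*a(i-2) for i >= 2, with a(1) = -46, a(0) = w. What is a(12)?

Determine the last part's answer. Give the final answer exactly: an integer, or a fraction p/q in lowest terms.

Part 1: remainder = value at the root: 4*(-15)^4 - 7*(-15)^3 + 9*(-15)^2 + 7*(-15)^1 + 1 = (202500) + (23625) + (2025) + (-105) + (1) = 228046; answer 228046
Part 2: Y1 = 228046; w = 1; a(2) = -1*(-46) + 3*(1) = 49; iterating: a(2)=49, a(3)=-187, a(4)=334, a(5)=-895, a(6)=1897, a(7)=-4582, a(8)=10273, a(9)=-24019, a(10)=54838, a(11)=-126895, a(12)=291409; answer 291409

291409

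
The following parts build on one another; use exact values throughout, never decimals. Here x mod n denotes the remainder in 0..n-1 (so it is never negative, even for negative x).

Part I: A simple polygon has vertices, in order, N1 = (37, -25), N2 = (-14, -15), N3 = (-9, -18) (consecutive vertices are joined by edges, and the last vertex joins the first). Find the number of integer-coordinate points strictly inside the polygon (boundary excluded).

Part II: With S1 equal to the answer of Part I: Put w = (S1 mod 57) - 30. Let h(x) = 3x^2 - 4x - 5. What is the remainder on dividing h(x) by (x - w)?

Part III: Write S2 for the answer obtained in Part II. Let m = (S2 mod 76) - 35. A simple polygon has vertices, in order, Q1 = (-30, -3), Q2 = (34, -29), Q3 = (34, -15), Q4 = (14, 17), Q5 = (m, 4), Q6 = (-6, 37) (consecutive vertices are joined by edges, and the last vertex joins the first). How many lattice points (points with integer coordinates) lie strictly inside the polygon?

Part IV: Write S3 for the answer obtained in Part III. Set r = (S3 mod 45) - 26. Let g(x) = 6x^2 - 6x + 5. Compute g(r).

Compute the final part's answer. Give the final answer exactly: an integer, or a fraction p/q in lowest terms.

3317

Part I: cross terms: (37*-15 - -14*-25)=-905, (-14*-18 - -9*-15)=117, (-9*-25 - 37*-18)=891; twice the area = |103| = 103; area = 103/2; boundary points = 1 + 1 + 1 = 3; strictly interior points = area - boundary/2 + 1 = 51; answer 51
Part II: S1 = 51; w = 21; remainder = value at the root: 3*(21)^2 - 4*(21)^1 - 5 = (1323) + (-84) + (-5) = 1234; answer 1234
Part III: S2 = 1234; m = -17; cross terms: (-30*-29 - 34*-3)=972, (34*-15 - 34*-29)=476, (34*17 - 14*-15)=788, (14*4 - -17*17)=345, (-17*37 - -6*4)=-605, (-6*-3 - -30*37)=1128; twice the area = |3104| = 3104; area = 1552; boundary points = 2 + 14 + 4 + 1 + 11 + 8 = 40; strictly interior points = area - boundary/2 + 1 = 1533; answer 1533
Part IV: S3 = 1533; r = -23; 6*(-23)^2 - 6*(-23)^1 + 5 = (3174) + (138) + (5) = 3317; answer 3317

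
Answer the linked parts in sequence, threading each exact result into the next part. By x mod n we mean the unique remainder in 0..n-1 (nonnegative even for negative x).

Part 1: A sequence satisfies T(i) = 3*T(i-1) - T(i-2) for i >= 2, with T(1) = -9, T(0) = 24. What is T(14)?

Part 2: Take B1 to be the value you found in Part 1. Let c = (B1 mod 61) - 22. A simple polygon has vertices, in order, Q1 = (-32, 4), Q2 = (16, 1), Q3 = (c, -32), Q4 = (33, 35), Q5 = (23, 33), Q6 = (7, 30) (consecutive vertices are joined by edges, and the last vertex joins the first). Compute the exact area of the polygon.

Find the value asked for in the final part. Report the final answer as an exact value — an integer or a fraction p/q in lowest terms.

Part 1: T(2) = 3*(-9) - 1*(24) = -51; iterating: T(2)=-51, T(3)=-144, T(4)=-381, T(5)=-999, T(6)=-2616, T(7)=-6849, T(8)=-17931, T(9)=-46944, T(10)=-122901, T(11)=-321759, T(12)=-842376, T(13)=-2205369, T(14)=-5773731; answer -5773731
Part 2: B1 = -5773731; c = 19; cross terms: (-32*1 - 16*4)=-96, (16*-32 - 19*1)=-531, (19*35 - 33*-32)=1721, (33*33 - 23*35)=284, (23*30 - 7*33)=459, (7*4 - -32*30)=988; twice the area = |2825| = 2825; area = 2825/2; answer 2825/2

2825/2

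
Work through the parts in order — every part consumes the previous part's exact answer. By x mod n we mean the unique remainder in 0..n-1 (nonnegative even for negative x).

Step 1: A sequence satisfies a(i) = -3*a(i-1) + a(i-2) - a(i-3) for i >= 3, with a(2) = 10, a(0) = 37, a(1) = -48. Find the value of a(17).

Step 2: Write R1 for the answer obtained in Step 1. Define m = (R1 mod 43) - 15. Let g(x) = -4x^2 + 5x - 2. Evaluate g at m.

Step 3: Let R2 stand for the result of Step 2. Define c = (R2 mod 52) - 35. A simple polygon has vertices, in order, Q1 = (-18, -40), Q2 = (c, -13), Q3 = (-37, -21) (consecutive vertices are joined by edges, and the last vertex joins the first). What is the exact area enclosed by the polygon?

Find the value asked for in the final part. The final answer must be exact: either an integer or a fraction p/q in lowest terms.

Step 1: a(3) = -3*(10) + 1*(-48) - 1*(37) = -115; iterating: a(3)=-115, a(4)=403, a(5)=-1334, a(6)=4520, a(7)=-15297, a(8)=51745, a(9)=-175052, a(10)=592198, a(11)=-2003391, a(12)=6777423, a(13)=-22927858, a(14)=77564388, a(15)=-262398445, a(16)=887687581, a(17)=-3003025576; answer -3003025576
Step 2: R1 = -3003025576; m = 24; -4*(24)^2 + 5*(24)^1 - 2 = (-2304) + (120) + (-2) = -2186; answer -2186
Step 3: R2 = -2186; c = 15; cross terms: (-18*-13 - 15*-40)=834, (15*-21 - -37*-13)=-796, (-37*-40 - -18*-21)=1102; twice the area = |1140| = 1140; area = 570; answer 570

570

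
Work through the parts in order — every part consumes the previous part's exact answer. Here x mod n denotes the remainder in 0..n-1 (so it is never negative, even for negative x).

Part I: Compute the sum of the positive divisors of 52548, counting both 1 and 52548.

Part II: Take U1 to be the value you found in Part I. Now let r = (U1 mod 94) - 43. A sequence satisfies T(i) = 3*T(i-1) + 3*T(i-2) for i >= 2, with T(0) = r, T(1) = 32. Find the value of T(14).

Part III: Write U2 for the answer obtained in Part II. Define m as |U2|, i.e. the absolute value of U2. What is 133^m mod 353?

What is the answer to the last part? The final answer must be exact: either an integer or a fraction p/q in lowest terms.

239

Part I: 52548 = 2^2 * 3 * 29 * 151; sigma = (1 + 2 + 4) * (1 + 3) * (1 + 29) * (1 + 151) = 7 * 4 * 30 * 152 = 127680; answer 127680
Part II: U1 = 127680; r = -15; T(2) = 3*(32) + 3*(-15) = 51; iterating: T(2)=51, T(3)=249, T(4)=900, T(5)=3447, T(6)=13041, T(7)=49464, T(8)=187515, T(9)=710937, T(10)=2695356, T(11)=10218879, T(12)=38742705, T(13)=146884752, T(14)=556882371; answer 556882371
Part III: U2 = 556882371; m = 556882371; squarings mod 353: 133^1=133, 133^2=39, 133^4=109, 133^8=232, 133^16=168, 133^32=337, 133^64=256, 133^128=231, 133^256=58, 133^512=187, 133^1024=22, 133^2048=131, 133^4096=217, 133^8192=140, 133^16384=185, 133^32768=337, 133^65536=256, 133^131072=231, 133^262144=58, 133^524288=187, 133^1048576=22, 133^2097152=131, 133^4194304=217, 133^8388608=140, 133^16777216=185, 133^33554432=337, 133^67108864=256, 133^134217728=231, 133^268435456=58, 133^536870912=187; 133^556882371 = 133^1 * 133^2 * 133^64 * 133^128 * 133^256 * 133^2048 * 133^4096 * 133^16384 * 133^65536 * 133^1048576 * 133^2097152 * 133^16777216 * 133^536870912 = 239 (mod 353); answer 239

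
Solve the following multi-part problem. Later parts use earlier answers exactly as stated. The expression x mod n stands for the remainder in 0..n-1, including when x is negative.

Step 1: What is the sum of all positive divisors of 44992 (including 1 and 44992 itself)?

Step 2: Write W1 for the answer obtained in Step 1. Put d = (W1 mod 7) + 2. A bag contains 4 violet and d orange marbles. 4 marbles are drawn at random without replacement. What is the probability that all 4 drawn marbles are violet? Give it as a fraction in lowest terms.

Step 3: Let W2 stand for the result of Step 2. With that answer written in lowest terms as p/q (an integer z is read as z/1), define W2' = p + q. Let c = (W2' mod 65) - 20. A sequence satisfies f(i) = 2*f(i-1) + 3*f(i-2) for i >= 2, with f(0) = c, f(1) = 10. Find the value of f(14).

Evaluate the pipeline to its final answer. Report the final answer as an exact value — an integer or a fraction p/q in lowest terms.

7174448

Step 1: 44992 = 2^6 * 19 * 37; sigma = (1 + 2 + 4 + 8 + 16 + 32 + 64) * (1 + 19) * (1 + 37) = 127 * 20 * 38 = 96520; answer 96520
Step 2: W1 = 96520; d = 6; total draws C(10,4) = 210; favorable C(4,4) = 1; P = 1/210; answer 1/210
Step 3: W2 = 1/210; threaded value p + q = 211; c = -4; f(2) = 2*(10) + 3*(-4) = 8; iterating: f(2)=8, f(3)=46, f(4)=116, f(5)=370, f(6)=1088, f(7)=3286, f(8)=9836, f(9)=29530, f(10)=88568, f(11)=265726, f(12)=797156, f(13)=2391490, f(14)=7174448; answer 7174448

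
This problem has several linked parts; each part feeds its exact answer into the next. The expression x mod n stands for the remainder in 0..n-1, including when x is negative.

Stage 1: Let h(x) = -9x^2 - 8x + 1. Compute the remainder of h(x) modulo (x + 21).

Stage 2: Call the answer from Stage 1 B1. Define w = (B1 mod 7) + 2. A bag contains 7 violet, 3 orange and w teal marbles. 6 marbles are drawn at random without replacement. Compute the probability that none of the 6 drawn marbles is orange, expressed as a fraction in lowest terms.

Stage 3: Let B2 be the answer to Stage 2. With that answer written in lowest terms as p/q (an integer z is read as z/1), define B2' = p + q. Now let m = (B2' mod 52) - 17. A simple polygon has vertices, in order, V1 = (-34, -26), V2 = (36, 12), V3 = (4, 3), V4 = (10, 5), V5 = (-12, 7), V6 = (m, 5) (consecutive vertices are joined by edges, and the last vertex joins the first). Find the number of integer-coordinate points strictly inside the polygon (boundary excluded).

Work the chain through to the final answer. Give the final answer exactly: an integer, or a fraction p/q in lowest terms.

Stage 1: remainder = value at the root: -9*(-21)^2 - 8*(-21)^1 + 1 = (-3969) + (168) + (1) = -3800; answer -3800
Stage 2: B1 = -3800; w = 3; total draws C(13,6) = 1716; favorable C(10,6) = 210; P = 35/286; answer 35/286
Stage 3: B2 = 35/286; threaded value p + q = 321; m = -8; cross terms: (-34*12 - 36*-26)=528, (36*3 - 4*12)=60, (4*5 - 10*3)=-10, (10*7 - -12*5)=130, (-12*5 - -8*7)=-4, (-8*-26 - -34*5)=378; twice the area = |1082| = 1082; area = 541; boundary points = 2 + 1 + 2 + 2 + 2 + 1 = 10; strictly interior points = area - boundary/2 + 1 = 537; answer 537

537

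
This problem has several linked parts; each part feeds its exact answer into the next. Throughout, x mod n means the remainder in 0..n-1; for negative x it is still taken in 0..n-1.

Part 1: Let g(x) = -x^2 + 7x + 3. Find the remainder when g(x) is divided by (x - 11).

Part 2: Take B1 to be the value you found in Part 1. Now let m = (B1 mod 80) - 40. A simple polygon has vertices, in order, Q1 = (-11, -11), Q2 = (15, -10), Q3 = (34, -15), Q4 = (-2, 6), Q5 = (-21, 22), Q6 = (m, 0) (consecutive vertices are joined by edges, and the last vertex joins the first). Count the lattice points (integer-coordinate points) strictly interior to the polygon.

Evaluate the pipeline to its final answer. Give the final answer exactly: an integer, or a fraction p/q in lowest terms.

336

Part 1: remainder = value at the root: -1*(11)^2 + 7*(11)^1 + 3 = (-121) + (77) + (3) = -41; answer -41
Part 2: B1 = -41; m = -1; cross terms: (-11*-10 - 15*-11)=275, (15*-15 - 34*-10)=115, (34*6 - -2*-15)=174, (-2*22 - -21*6)=82, (-21*0 - -1*22)=22, (-1*-11 - -11*0)=11; twice the area = |679| = 679; area = 679/2; boundary points = 1 + 1 + 3 + 1 + 2 + 1 = 9; strictly interior points = area - boundary/2 + 1 = 336; answer 336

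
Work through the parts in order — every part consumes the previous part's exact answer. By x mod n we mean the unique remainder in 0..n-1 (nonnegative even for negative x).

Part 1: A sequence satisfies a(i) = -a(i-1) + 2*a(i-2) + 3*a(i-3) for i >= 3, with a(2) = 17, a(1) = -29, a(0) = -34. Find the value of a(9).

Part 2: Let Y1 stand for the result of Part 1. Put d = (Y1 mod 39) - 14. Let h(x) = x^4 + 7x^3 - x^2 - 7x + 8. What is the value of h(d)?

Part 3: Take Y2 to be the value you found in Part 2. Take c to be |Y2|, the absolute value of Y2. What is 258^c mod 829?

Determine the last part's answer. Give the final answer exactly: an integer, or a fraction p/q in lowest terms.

Part 1: a(3) = -1*(17) + 2*(-29) + 3*(-34) = -177; iterating: a(3)=-177, a(4)=124, a(5)=-427, a(6)=144, a(7)=-626, a(8)=-367, a(9)=-453; answer -453
Part 2: Y1 = -453; d = 1; 1*(1)^4 + 7*(1)^3 - 1*(1)^2 - 7*(1)^1 + 8 = (1) + (7) + (-1) + (-7) + (8) = 8; answer 8
Part 3: Y2 = 8; c = 8; squarings mod 829: 258^1=258, 258^2=244, 258^4=677, 258^8=721; 258^8 = 258^8 = 721 (mod 829); answer 721

721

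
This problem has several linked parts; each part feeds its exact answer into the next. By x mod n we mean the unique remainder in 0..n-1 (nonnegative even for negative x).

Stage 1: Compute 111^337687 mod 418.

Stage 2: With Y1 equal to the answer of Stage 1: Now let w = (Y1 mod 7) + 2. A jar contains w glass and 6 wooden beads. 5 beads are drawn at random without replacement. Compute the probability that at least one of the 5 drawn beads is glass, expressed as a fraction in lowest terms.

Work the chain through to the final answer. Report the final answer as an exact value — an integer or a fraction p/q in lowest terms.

Stage 1: squarings mod 418: 111^1=111, 111^2=199, 111^4=309, 111^8=177, 111^16=397, 111^32=23, 111^64=111, 111^128=199, 111^256=309, 111^512=177, 111^1024=397, 111^2048=23, 111^4096=111, 111^8192=199, 111^16384=309, 111^32768=177, 111^65536=397, 111^131072=23, 111^262144=111; 111^337687 = 111^1 * 111^2 * 111^4 * 111^16 * 111^256 * 111^512 * 111^1024 * 111^8192 * 111^65536 * 111^262144 = 397 (mod 418); answer 397
Stage 2: Y1 = 397; w = 7; total draws C(13,5) = 1287; complement C(6,5) = 6; favorable 1287 - 6 = 1281; P = 427/429; answer 427/429

427/429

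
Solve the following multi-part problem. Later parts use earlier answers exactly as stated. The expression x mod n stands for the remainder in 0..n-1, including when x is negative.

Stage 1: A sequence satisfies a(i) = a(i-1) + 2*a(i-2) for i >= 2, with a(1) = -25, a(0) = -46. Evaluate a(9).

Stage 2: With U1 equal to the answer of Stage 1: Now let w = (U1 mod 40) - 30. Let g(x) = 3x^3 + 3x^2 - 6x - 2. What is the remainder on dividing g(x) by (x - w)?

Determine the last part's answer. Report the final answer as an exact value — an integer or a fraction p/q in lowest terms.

-272

Stage 1: a(2) = 1*(-25) + 2*(-46) = -117; iterating: a(2)=-117, a(3)=-167, a(4)=-401, a(5)=-735, a(6)=-1537, a(7)=-3007, a(8)=-6081, a(9)=-12095; answer -12095
Stage 2: U1 = -12095; w = -5; remainder = value at the root: 3*(-5)^3 + 3*(-5)^2 - 6*(-5)^1 - 2 = (-375) + (75) + (30) + (-2) = -272; answer -272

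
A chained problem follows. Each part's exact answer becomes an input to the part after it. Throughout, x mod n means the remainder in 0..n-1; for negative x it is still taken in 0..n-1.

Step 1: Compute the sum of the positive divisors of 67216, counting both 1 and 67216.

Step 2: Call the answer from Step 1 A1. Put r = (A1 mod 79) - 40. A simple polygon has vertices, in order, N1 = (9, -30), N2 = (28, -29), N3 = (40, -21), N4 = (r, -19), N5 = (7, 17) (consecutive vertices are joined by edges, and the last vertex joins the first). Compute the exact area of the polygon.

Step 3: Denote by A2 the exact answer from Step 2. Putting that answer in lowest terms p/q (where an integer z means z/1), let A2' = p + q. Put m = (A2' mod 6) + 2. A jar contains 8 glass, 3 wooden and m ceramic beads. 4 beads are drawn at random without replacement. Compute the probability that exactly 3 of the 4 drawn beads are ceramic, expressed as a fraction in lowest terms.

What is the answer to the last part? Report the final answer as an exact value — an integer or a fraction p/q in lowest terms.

1/91

Step 1: 67216 = 2^4 * 4201; sigma = (1 + 2 + 4 + 8 + 16) * (1 + 4201) = 31 * 4202 = 130262; answer 130262
Step 2: A1 = 130262; r = 30; cross terms: (9*-29 - 28*-30)=579, (28*-21 - 40*-29)=572, (40*-19 - 30*-21)=-130, (30*17 - 7*-19)=643, (7*-30 - 9*17)=-363; twice the area = |1301| = 1301; area = 1301/2; answer 1301/2
Step 3: A2 = 1301/2; threaded value p + q = 1303; m = 3; total draws C(14,4) = 1001; favorable C(3,3)*C(11,1) = 11; P = 1/91; answer 1/91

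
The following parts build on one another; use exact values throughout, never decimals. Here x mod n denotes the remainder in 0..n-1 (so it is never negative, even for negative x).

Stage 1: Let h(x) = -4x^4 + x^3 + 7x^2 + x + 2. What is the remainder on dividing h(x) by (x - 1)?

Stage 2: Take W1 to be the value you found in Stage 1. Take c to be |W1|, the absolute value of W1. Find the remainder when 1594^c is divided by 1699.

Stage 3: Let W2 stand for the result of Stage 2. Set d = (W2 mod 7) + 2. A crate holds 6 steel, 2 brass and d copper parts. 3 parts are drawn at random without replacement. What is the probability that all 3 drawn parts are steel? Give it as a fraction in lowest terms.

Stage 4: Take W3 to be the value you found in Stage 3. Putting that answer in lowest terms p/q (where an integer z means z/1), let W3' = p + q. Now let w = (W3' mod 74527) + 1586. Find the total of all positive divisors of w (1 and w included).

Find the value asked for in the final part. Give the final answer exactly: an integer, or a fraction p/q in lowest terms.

1824

Stage 1: remainder = value at the root: -4*(1)^4 + 1*(1)^3 + 7*(1)^2 + 1*(1)^1 + 2 = (-4) + (1) + (7) + (1) + (2) = 7; answer 7
Stage 2: W1 = 7; c = 7; squarings mod 1699: 1594^1=1594, 1594^2=831, 1594^4=767; 1594^7 = 1594^1 * 1594^2 * 1594^4 = 724 (mod 1699); answer 724
Stage 3: W2 = 724; d = 5; total draws C(13,3) = 286; favorable C(6,3) = 20; P = 10/143; answer 10/143
Stage 4: W3 = 10/143; threaded value p + q = 153; w = 1739; 1739 = 37 * 47; sigma = (1 + 37) * (1 + 47) = 38 * 48 = 1824; answer 1824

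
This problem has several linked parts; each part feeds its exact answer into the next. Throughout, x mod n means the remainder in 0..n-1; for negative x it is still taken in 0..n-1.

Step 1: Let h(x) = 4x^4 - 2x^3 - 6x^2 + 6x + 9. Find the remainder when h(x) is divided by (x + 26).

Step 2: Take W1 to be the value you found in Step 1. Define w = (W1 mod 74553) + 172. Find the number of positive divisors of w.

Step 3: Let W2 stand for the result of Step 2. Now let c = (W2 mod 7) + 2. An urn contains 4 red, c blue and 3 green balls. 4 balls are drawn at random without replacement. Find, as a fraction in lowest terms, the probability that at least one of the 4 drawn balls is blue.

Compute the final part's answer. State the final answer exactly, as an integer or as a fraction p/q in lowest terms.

136/143

Step 1: remainder = value at the root: 4*(-26)^4 - 2*(-26)^3 - 6*(-26)^2 + 6*(-26)^1 + 9 = (1827904) + (35152) + (-4056) + (-156) + (9) = 1858853; answer 1858853
Step 2: W1 = 1858853; w = 69753; 69753 = 3 * 23251; number of divisors = (1+1) * (1+1) = 4; answer 4
Step 3: W2 = 4; c = 6; total draws C(13,4) = 715; complement C(7,4) = 35; favorable 715 - 35 = 680; P = 136/143; answer 136/143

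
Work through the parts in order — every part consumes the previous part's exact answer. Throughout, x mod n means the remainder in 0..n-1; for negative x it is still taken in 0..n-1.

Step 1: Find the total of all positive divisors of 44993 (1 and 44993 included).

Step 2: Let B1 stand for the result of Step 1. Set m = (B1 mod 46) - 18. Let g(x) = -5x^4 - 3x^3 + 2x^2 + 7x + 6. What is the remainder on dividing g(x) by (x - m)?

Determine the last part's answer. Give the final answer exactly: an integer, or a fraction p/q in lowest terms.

-108486

Step 1: 44993 = 13 * 3461; sigma = (1 + 13) * (1 + 3461) = 14 * 3462 = 48468; answer 48468
Step 2: B1 = 48468; m = 12; remainder = value at the root: -5*(12)^4 - 3*(12)^3 + 2*(12)^2 + 7*(12)^1 + 6 = (-103680) + (-5184) + (288) + (84) + (6) = -108486; answer -108486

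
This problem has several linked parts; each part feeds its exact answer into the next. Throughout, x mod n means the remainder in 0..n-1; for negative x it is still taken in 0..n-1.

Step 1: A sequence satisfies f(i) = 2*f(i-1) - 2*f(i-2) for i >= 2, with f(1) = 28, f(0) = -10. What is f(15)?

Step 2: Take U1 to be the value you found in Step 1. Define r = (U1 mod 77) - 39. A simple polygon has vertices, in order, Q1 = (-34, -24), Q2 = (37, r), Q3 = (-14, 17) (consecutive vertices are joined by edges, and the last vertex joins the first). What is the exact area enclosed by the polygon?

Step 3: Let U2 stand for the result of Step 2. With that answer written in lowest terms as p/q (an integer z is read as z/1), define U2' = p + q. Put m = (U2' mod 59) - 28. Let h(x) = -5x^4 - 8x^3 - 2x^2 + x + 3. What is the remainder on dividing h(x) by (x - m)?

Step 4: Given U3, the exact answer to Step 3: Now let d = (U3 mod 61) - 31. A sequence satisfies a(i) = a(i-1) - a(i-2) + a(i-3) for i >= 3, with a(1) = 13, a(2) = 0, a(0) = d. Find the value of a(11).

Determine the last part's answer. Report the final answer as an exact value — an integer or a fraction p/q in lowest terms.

Step 1: f(2) = 2*(28) - 2*(-10) = 76; iterating: f(2)=76, f(3)=96, f(4)=40, f(5)=-112, f(6)=-304, f(7)=-384, f(8)=-160, f(9)=448, f(10)=1216, f(11)=1536, f(12)=640, f(13)=-1792, f(14)=-4864, f(15)=-6144; answer -6144
Step 2: U1 = -6144; r = -23; cross terms: (-34*-23 - 37*-24)=1670, (37*17 - -14*-23)=307, (-14*-24 - -34*17)=914; twice the area = |2891| = 2891; area = 2891/2; answer 2891/2
Step 3: U2 = 2891/2; threaded value p + q = 2893; m = -26; remainder = value at the root: -5*(-26)^4 - 8*(-26)^3 - 2*(-26)^2 + 1*(-26)^1 + 3 = (-2284880) + (140608) + (-1352) + (-26) + (3) = -2145647; answer -2145647
Step 4: U3 = -2145647; d = -3; a(3) = 1*(0) - 1*(13) + 1*(-3) = -16; iterating: a(3)=-16, a(4)=-3, a(5)=13, a(6)=0, a(7)=-16, a(8)=-3, a(9)=13, a(10)=0, a(11)=-16; answer -16

-16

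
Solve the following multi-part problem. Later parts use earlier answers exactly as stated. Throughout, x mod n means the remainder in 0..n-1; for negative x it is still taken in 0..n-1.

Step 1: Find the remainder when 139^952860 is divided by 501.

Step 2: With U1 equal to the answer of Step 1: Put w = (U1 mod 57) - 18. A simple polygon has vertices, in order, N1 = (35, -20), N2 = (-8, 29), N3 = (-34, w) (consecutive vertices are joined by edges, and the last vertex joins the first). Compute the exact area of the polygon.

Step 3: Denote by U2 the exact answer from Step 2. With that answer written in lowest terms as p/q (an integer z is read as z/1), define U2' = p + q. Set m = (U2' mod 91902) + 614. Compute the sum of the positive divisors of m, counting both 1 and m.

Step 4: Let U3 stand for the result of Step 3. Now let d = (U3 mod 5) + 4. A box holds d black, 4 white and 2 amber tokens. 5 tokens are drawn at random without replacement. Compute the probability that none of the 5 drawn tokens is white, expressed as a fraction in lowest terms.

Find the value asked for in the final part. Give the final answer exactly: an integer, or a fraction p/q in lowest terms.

1/22

Step 1: squarings mod 501: 139^1=139, 139^2=283, 139^4=430, 139^8=31, 139^16=460, 139^32=178, 139^64=121, 139^128=112, 139^256=19, 139^512=361, 139^1024=61, 139^2048=214, 139^4096=205, 139^8192=442, 139^16384=475, 139^32768=175, 139^65536=64, 139^131072=88, 139^262144=229, 139^524288=337; 139^952860 = 139^4 * 139^8 * 139^16 * 139^512 * 139^2048 * 139^32768 * 139^131072 * 139^262144 * 139^524288 = 406 (mod 501); answer 406
Step 2: U1 = 406; w = -11; cross terms: (35*29 - -8*-20)=855, (-8*-11 - -34*29)=1074, (-34*-20 - 35*-11)=1065; twice the area = |2994| = 2994; area = 1497; answer 1497
Step 3: U2 = 1497; threaded value p + q = 1498; m = 2112; 2112 = 2^6 * 3 * 11; sigma = (1 + 2 + 4 + 8 + 16 + 32 + 64) * (1 + 3) * (1 + 11) = 127 * 4 * 12 = 6096; answer 6096
Step 4: U3 = 6096; d = 5; total draws C(11,5) = 462; favorable C(7,5) = 21; P = 1/22; answer 1/22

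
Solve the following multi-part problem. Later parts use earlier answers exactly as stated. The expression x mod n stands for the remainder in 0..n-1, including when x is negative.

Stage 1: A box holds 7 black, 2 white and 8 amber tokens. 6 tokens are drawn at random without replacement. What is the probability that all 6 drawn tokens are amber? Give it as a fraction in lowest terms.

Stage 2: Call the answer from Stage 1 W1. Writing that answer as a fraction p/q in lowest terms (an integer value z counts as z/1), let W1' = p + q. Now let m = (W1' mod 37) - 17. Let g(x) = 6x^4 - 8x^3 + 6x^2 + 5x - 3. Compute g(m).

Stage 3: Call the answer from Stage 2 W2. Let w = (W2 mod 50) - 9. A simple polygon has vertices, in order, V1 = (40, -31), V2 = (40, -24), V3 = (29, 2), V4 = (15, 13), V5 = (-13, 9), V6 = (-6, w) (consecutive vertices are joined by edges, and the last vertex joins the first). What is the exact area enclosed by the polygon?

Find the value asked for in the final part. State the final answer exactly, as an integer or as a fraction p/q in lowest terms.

Stage 1: total draws C(17,6) = 12376; favorable C(8,6) = 28; P = 1/442; answer 1/442
Stage 2: W1 = 1/442; threaded value p + q = 443; m = 19; 6*(19)^4 - 8*(19)^3 + 6*(19)^2 + 5*(19)^1 - 3 = (781926) + (-54872) + (2166) + (95) + (-3) = 729312; answer 729312
Stage 3: W2 = 729312; w = 3; cross terms: (40*-24 - 40*-31)=280, (40*2 - 29*-24)=776, (29*13 - 15*2)=347, (15*9 - -13*13)=304, (-13*3 - -6*9)=15, (-6*-31 - 40*3)=66; twice the area = |1788| = 1788; area = 894; answer 894

894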